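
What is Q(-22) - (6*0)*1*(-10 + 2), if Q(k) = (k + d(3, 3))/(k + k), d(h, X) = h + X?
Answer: 4/11 ≈ 0.36364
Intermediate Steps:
d(h, X) = X + h
Q(k) = (6 + k)/(2*k) (Q(k) = (k + (3 + 3))/(k + k) = (k + 6)/((2*k)) = (6 + k)*(1/(2*k)) = (6 + k)/(2*k))
Q(-22) - (6*0)*1*(-10 + 2) = (½)*(6 - 22)/(-22) - (6*0)*1*(-10 + 2) = (½)*(-1/22)*(-16) - 0*1*(-8) = 4/11 - 0*(-8) = 4/11 - 1*0 = 4/11 + 0 = 4/11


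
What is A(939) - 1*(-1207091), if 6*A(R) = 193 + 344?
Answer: 2414361/2 ≈ 1.2072e+6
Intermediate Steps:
A(R) = 179/2 (A(R) = (193 + 344)/6 = (1/6)*537 = 179/2)
A(939) - 1*(-1207091) = 179/2 - 1*(-1207091) = 179/2 + 1207091 = 2414361/2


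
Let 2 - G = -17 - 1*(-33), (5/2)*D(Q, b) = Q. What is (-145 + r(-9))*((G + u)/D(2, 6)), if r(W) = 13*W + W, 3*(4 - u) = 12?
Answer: 9485/2 ≈ 4742.5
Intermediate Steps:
u = 0 (u = 4 - ⅓*12 = 4 - 4 = 0)
D(Q, b) = 2*Q/5
G = -14 (G = 2 - (-17 - 1*(-33)) = 2 - (-17 + 33) = 2 - 1*16 = 2 - 16 = -14)
r(W) = 14*W
(-145 + r(-9))*((G + u)/D(2, 6)) = (-145 + 14*(-9))*((-14 + 0)/(((⅖)*2))) = (-145 - 126)*(-14/⅘) = -(-3794)*5/4 = -271*(-35/2) = 9485/2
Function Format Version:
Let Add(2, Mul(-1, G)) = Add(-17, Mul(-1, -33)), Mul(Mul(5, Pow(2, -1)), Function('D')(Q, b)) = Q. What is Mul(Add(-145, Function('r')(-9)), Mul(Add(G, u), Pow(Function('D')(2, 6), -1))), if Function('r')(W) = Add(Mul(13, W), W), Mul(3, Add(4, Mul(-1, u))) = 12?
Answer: Rational(9485, 2) ≈ 4742.5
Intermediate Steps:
u = 0 (u = Add(4, Mul(Rational(-1, 3), 12)) = Add(4, -4) = 0)
Function('D')(Q, b) = Mul(Rational(2, 5), Q)
G = -14 (G = Add(2, Mul(-1, Add(-17, Mul(-1, -33)))) = Add(2, Mul(-1, Add(-17, 33))) = Add(2, Mul(-1, 16)) = Add(2, -16) = -14)
Function('r')(W) = Mul(14, W)
Mul(Add(-145, Function('r')(-9)), Mul(Add(G, u), Pow(Function('D')(2, 6), -1))) = Mul(Add(-145, Mul(14, -9)), Mul(Add(-14, 0), Pow(Mul(Rational(2, 5), 2), -1))) = Mul(Add(-145, -126), Mul(-14, Pow(Rational(4, 5), -1))) = Mul(-271, Mul(-14, Rational(5, 4))) = Mul(-271, Rational(-35, 2)) = Rational(9485, 2)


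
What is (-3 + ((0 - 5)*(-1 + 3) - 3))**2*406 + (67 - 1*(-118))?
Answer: 104121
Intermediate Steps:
(-3 + ((0 - 5)*(-1 + 3) - 3))**2*406 + (67 - 1*(-118)) = (-3 + (-5*2 - 3))**2*406 + (67 + 118) = (-3 + (-10 - 3))**2*406 + 185 = (-3 - 13)**2*406 + 185 = (-16)**2*406 + 185 = 256*406 + 185 = 103936 + 185 = 104121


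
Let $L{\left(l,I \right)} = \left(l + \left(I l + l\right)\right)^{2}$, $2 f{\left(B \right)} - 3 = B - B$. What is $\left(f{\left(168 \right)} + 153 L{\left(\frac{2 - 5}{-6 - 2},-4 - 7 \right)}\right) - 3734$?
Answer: $- \frac{127343}{64} \approx -1989.7$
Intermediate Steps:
$f{\left(B \right)} = \frac{3}{2}$ ($f{\left(B \right)} = \frac{3}{2} + \frac{B - B}{2} = \frac{3}{2} + \frac{1}{2} \cdot 0 = \frac{3}{2} + 0 = \frac{3}{2}$)
$L{\left(l,I \right)} = \left(2 l + I l\right)^{2}$ ($L{\left(l,I \right)} = \left(l + \left(l + I l\right)\right)^{2} = \left(2 l + I l\right)^{2}$)
$\left(f{\left(168 \right)} + 153 L{\left(\frac{2 - 5}{-6 - 2},-4 - 7 \right)}\right) - 3734 = \left(\frac{3}{2} + 153 \left(\frac{2 - 5}{-6 - 2}\right)^{2} \left(2 - 11\right)^{2}\right) - 3734 = \left(\frac{3}{2} + 153 \left(- \frac{3}{-8}\right)^{2} \left(2 - 11\right)^{2}\right) - 3734 = \left(\frac{3}{2} + 153 \left(\left(-3\right) \left(- \frac{1}{8}\right)\right)^{2} \left(2 - 11\right)^{2}\right) - 3734 = \left(\frac{3}{2} + 153 \left(\frac{3}{8}\right)^{2} \left(-9\right)^{2}\right) - 3734 = \left(\frac{3}{2} + 153 \cdot \frac{9}{64} \cdot 81\right) - 3734 = \left(\frac{3}{2} + 153 \cdot \frac{729}{64}\right) - 3734 = \left(\frac{3}{2} + \frac{111537}{64}\right) - 3734 = \frac{111633}{64} - 3734 = - \frac{127343}{64}$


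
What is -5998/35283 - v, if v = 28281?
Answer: -997844521/35283 ≈ -28281.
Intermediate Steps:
-5998/35283 - v = -5998/35283 - 1*28281 = -5998*1/35283 - 28281 = -5998/35283 - 28281 = -997844521/35283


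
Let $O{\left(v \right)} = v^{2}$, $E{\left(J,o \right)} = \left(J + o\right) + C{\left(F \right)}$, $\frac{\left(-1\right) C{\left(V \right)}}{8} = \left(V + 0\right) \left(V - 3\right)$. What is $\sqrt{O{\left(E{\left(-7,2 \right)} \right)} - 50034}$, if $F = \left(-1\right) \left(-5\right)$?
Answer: $i \sqrt{42809} \approx 206.9 i$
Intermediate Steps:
$F = 5$
$C{\left(V \right)} = - 8 V \left(-3 + V\right)$ ($C{\left(V \right)} = - 8 \left(V + 0\right) \left(V - 3\right) = - 8 V \left(-3 + V\right)$)
$E{\left(J,o \right)} = -80 + J + o$ ($E{\left(J,o \right)} = \left(J + o\right) + 8 \cdot 5 \left(3 - 5\right) = \left(J + o\right) + 8 \cdot 5 \left(-2\right) = \left(J + o\right) - 80 = -80 + J + o$)
$\sqrt{O{\left(E{\left(-7,2 \right)} \right)} - 50034} = \sqrt{\left(-80 - 7 + 2\right)^{2} - 50034} = \sqrt{\left(-85\right)^{2} - 50034} = \sqrt{7225 - 50034} = \sqrt{-42809} = i \sqrt{42809}$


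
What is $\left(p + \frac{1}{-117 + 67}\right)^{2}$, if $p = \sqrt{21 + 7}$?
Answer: $\frac{70001}{2500} - \frac{2 \sqrt{7}}{25} \approx 27.789$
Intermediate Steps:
$p = 2 \sqrt{7}$ ($p = \sqrt{28} = 2 \sqrt{7} \approx 5.2915$)
$\left(p + \frac{1}{-117 + 67}\right)^{2} = \left(2 \sqrt{7} + \frac{1}{-117 + 67}\right)^{2} = \left(2 \sqrt{7} + \frac{1}{-50}\right)^{2} = \left(2 \sqrt{7} - \frac{1}{50}\right)^{2} = \left(- \frac{1}{50} + 2 \sqrt{7}\right)^{2}$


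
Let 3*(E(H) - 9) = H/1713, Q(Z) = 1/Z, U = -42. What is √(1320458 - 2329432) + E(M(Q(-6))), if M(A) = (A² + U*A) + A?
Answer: 1665283/185004 + I*√1008974 ≈ 9.0013 + 1004.5*I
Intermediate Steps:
M(A) = A² - 41*A (M(A) = (A² - 42*A) + A = A² - 41*A)
E(H) = 9 + H/5139 (E(H) = 9 + (H/1713)/3 = 9 + H/5139)
√(1320458 - 2329432) + E(M(Q(-6))) = √(1320458 - 2329432) + (9 + ((-41 + 1/(-6))/(-6))/5139) = √(-1008974) + (9 + (-(-41 - ⅙)/6)/5139) = I*√1008974 + (9 + (-⅙*(-247/6))/5139) = I*√1008974 + (9 + (1/5139)*(247/36)) = I*√1008974 + (9 + 247/185004) = I*√1008974 + 1665283/185004 = 1665283/185004 + I*√1008974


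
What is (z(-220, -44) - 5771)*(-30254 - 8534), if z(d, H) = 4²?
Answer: 223224940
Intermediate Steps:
z(d, H) = 16
(z(-220, -44) - 5771)*(-30254 - 8534) = (16 - 5771)*(-30254 - 8534) = -5755*(-38788) = 223224940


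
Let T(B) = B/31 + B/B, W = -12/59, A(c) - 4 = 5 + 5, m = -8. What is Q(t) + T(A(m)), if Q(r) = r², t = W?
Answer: 161109/107911 ≈ 1.4930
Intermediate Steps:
A(c) = 14 (A(c) = 4 + (5 + 5) = 4 + 10 = 14)
W = -12/59 (W = -12*1/59 = -12/59 ≈ -0.20339)
T(B) = 1 + B/31 (T(B) = B*(1/31) + 1 = B/31 + 1 = 1 + B/31)
t = -12/59 ≈ -0.20339
Q(t) + T(A(m)) = (-12/59)² + (1 + (1/31)*14) = 144/3481 + (1 + 14/31) = 144/3481 + 45/31 = 161109/107911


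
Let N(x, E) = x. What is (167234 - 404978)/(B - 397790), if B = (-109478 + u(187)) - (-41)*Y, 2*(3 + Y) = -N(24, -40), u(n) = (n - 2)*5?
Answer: 39624/84493 ≈ 0.46896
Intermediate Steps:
u(n) = -10 + 5*n (u(n) = (-2 + n)*5 = -10 + 5*n)
Y = -15 (Y = -3 + (-1*24)/2 = -3 + (½)*(-24) = -3 - 12 = -15)
B = -109168 (B = (-109478 + (-10 + 5*187)) - (-41)*(-15) = (-109478 + (-10 + 935)) - 1*615 = (-109478 + 925) - 615 = -108553 - 615 = -109168)
(167234 - 404978)/(B - 397790) = (167234 - 404978)/(-109168 - 397790) = -237744/(-506958) = -237744*(-1/506958) = 39624/84493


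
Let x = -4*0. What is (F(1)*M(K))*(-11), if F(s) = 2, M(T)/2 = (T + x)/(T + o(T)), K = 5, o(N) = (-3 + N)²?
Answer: -220/9 ≈ -24.444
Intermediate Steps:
x = 0
M(T) = 2*T/(T + (-3 + T)²) (M(T) = 2*((T + 0)/(T + (-3 + T)²)) = 2*(T/(T + (-3 + T)²)) = 2*T/(T + (-3 + T)²))
(F(1)*M(K))*(-11) = (2*(2*5/(5 + (-3 + 5)²)))*(-11) = (2*(2*5/(5 + 2²)))*(-11) = (2*(2*5/(5 + 4)))*(-11) = (2*(2*5/9))*(-11) = (2*(2*5*(⅑)))*(-11) = (2*(10/9))*(-11) = (20/9)*(-11) = -220/9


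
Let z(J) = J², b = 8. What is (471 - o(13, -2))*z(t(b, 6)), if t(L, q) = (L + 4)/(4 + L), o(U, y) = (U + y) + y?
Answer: 462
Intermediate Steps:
o(U, y) = U + 2*y
t(L, q) = 1 (t(L, q) = (4 + L)/(4 + L) = 1)
(471 - o(13, -2))*z(t(b, 6)) = (471 - (13 + 2*(-2)))*1² = (471 - (13 - 4))*1 = (471 - 1*9)*1 = (471 - 9)*1 = 462*1 = 462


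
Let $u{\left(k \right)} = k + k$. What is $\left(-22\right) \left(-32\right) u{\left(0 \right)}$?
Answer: $0$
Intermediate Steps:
$u{\left(k \right)} = 2 k$
$\left(-22\right) \left(-32\right) u{\left(0 \right)} = \left(-22\right) \left(-32\right) 2 \cdot 0 = 704 \cdot 0 = 0$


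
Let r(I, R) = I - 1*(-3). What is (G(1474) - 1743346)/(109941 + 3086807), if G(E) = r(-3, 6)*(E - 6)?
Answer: -871673/1598374 ≈ -0.54535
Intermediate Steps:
r(I, R) = 3 + I (r(I, R) = I + 3 = 3 + I)
G(E) = 0 (G(E) = (3 - 3)*(E - 6) = 0*(-6 + E) = 0)
(G(1474) - 1743346)/(109941 + 3086807) = (0 - 1743346)/(109941 + 3086807) = -1743346/3196748 = -1743346*1/3196748 = -871673/1598374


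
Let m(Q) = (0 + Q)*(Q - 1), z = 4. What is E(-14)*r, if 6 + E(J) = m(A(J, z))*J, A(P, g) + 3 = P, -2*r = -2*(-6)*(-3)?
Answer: -77220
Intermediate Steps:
r = 18 (r = -(-2*(-6))*(-3)/2 = -6*(-3) = -½*(-36) = 18)
A(P, g) = -3 + P
m(Q) = Q*(-1 + Q)
E(J) = -6 + J*(-4 + J)*(-3 + J) (E(J) = -6 + ((-3 + J)*(-1 + (-3 + J)))*J = -6 + ((-3 + J)*(-4 + J))*J = -6 + ((-4 + J)*(-3 + J))*J = -6 + J*(-4 + J)*(-3 + J))
E(-14)*r = (-6 - 14*(-4 - 14)*(-3 - 14))*18 = (-6 - 14*(-18)*(-17))*18 = (-6 - 4284)*18 = -4290*18 = -77220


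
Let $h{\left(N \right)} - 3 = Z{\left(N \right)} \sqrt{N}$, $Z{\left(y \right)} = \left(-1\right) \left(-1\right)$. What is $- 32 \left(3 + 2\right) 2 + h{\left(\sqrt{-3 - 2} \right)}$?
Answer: $-317 + \sqrt[4]{5} \sqrt{i} \approx -315.94 + 1.0574 i$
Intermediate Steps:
$Z{\left(y \right)} = 1$
$h{\left(N \right)} = 3 + \sqrt{N}$ ($h{\left(N \right)} = 3 + 1 \sqrt{N} = 3 + \sqrt{N}$)
$- 32 \left(3 + 2\right) 2 + h{\left(\sqrt{-3 - 2} \right)} = - 32 \left(3 + 2\right) 2 + \left(3 + \sqrt{\sqrt{-3 - 2}}\right) = - 32 \cdot 5 \cdot 2 + \left(3 + \sqrt{\sqrt{-5}}\right) = \left(-32\right) 10 + \left(3 + \sqrt{i \sqrt{5}}\right) = -320 + \left(3 + \sqrt[4]{5} \sqrt{i}\right) = -317 + \sqrt[4]{5} \sqrt{i}$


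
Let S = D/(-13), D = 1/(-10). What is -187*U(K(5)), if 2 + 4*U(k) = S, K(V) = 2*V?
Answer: 48433/520 ≈ 93.140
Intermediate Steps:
D = -1/10 (D = 1*(-1/10) = -1/10 ≈ -0.10000)
S = 1/130 (S = -1/10/(-13) = -1/10*(-1/13) = 1/130 ≈ 0.0076923)
U(k) = -259/520 (U(k) = -1/2 + (1/4)*(1/130) = -1/2 + 1/520 = -259/520)
-187*U(K(5)) = -187*(-259/520) = 48433/520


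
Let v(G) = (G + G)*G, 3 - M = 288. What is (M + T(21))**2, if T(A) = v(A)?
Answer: 356409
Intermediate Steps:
M = -285 (M = 3 - 1*288 = 3 - 288 = -285)
v(G) = 2*G**2 (v(G) = (2*G)*G = 2*G**2)
T(A) = 2*A**2
(M + T(21))**2 = (-285 + 2*21**2)**2 = (-285 + 2*441)**2 = (-285 + 882)**2 = 597**2 = 356409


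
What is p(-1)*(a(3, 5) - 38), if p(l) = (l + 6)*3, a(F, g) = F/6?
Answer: -1125/2 ≈ -562.50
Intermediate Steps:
a(F, g) = F/6 (a(F, g) = F*(⅙) = F/6)
p(l) = 18 + 3*l (p(l) = (6 + l)*3 = 18 + 3*l)
p(-1)*(a(3, 5) - 38) = (18 + 3*(-1))*((⅙)*3 - 38) = (18 - 3)*(½ - 38) = 15*(-75/2) = -1125/2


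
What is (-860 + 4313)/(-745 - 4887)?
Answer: -3453/5632 ≈ -0.61310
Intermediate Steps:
(-860 + 4313)/(-745 - 4887) = 3453/(-5632) = 3453*(-1/5632) = -3453/5632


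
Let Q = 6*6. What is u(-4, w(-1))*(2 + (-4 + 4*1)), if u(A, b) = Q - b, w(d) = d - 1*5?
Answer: 84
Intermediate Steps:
w(d) = -5 + d (w(d) = d - 5 = -5 + d)
Q = 36
u(A, b) = 36 - b
u(-4, w(-1))*(2 + (-4 + 4*1)) = (36 - (-5 - 1))*(2 + (-4 + 4*1)) = (36 - 1*(-6))*(2 + (-4 + 4)) = (36 + 6)*(2 + 0) = 42*2 = 84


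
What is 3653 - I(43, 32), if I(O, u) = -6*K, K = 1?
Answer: 3659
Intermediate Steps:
I(O, u) = -6 (I(O, u) = -6*1 = -6)
3653 - I(43, 32) = 3653 - 1*(-6) = 3653 + 6 = 3659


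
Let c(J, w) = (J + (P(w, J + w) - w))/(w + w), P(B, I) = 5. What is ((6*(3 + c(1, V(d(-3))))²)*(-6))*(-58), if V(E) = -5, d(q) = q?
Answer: 188442/25 ≈ 7537.7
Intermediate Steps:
c(J, w) = (5 + J - w)/(2*w) (c(J, w) = (J + (5 - w))/(w + w) = (5 + J - w)/((2*w)) = (5 + J - w)*(1/(2*w)) = (5 + J - w)/(2*w))
((6*(3 + c(1, V(d(-3))))²)*(-6))*(-58) = ((6*(3 + (½)*(5 + 1 - 1*(-5))/(-5))²)*(-6))*(-58) = ((6*(3 + (½)*(-⅕)*(5 + 1 + 5))²)*(-6))*(-58) = ((6*(3 + (½)*(-⅕)*11)²)*(-6))*(-58) = ((6*(3 - 11/10)²)*(-6))*(-58) = ((6*(19/10)²)*(-6))*(-58) = ((6*(361/100))*(-6))*(-58) = ((1083/50)*(-6))*(-58) = -3249/25*(-58) = 188442/25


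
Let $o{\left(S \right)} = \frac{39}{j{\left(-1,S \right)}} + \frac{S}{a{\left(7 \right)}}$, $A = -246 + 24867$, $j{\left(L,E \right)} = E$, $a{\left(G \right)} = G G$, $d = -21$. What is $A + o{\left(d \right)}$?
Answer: $\frac{172331}{7} \approx 24619.0$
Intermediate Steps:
$a{\left(G \right)} = G^{2}$
$A = 24621$
$o{\left(S \right)} = \frac{39}{S} + \frac{S}{49}$ ($o{\left(S \right)} = \frac{39}{S} + \frac{S}{7^{2}} = \frac{39}{S} + \frac{S}{49}$)
$A + o{\left(d \right)} = 24621 + \left(\frac{39}{-21} + \frac{1}{49} \left(-21\right)\right) = 24621 + \left(39 \left(- \frac{1}{21}\right) - \frac{3}{7}\right) = 24621 - \frac{16}{7} = \frac{172331}{7}$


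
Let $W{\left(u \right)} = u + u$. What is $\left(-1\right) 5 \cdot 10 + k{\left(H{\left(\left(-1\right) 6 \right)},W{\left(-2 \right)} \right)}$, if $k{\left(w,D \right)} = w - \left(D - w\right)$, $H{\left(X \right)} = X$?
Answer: $-58$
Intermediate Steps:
$W{\left(u \right)} = 2 u$
$k{\left(w,D \right)} = - D + 2 w$
$\left(-1\right) 5 \cdot 10 + k{\left(H{\left(\left(-1\right) 6 \right)},W{\left(-2 \right)} \right)} = \left(-1\right) 5 \cdot 10 + \left(- 2 \left(-2\right) + 2 \left(\left(-1\right) 6\right)\right) = \left(-5\right) 10 + \left(\left(-1\right) \left(-4\right) + 2 \left(-6\right)\right) = -50 + \left(4 - 12\right) = -50 - 8 = -58$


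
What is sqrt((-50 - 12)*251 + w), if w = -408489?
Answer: I*sqrt(424051) ≈ 651.19*I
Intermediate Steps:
sqrt((-50 - 12)*251 + w) = sqrt((-50 - 12)*251 - 408489) = sqrt(-62*251 - 408489) = sqrt(-15562 - 408489) = sqrt(-424051) = I*sqrt(424051)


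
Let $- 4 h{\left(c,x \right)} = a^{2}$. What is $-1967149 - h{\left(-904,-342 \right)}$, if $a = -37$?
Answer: $- \frac{7867227}{4} \approx -1.9668 \cdot 10^{6}$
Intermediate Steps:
$h{\left(c,x \right)} = - \frac{1369}{4}$ ($h{\left(c,x \right)} = - \frac{\left(-37\right)^{2}}{4} = \left(- \frac{1}{4}\right) 1369 = - \frac{1369}{4}$)
$-1967149 - h{\left(-904,-342 \right)} = -1967149 - - \frac{1369}{4} = -1967149 + \frac{1369}{4} = - \frac{7867227}{4}$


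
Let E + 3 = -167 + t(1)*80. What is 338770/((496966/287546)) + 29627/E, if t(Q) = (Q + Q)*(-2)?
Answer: 23858568007059/121756670 ≈ 1.9595e+5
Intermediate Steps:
t(Q) = -4*Q (t(Q) = (2*Q)*(-2) = -4*Q)
E = -490 (E = -3 + (-167 - 4*1*80) = -3 + (-167 - 4*80) = -3 + (-167 - 320) = -3 - 487 = -490)
338770/((496966/287546)) + 29627/E = 338770/((496966/287546)) + 29627/(-490) = 338770/((496966*(1/287546))) + 29627*(-1/490) = 338770/(248483/143773) - 29627/490 = 338770*(143773/248483) - 29627/490 = 48705979210/248483 - 29627/490 = 23858568007059/121756670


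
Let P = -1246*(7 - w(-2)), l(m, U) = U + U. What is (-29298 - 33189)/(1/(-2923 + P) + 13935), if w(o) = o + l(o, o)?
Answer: -1194813927/266451134 ≈ -4.4842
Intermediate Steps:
l(m, U) = 2*U
w(o) = 3*o (w(o) = o + 2*o = 3*o)
P = -16198 (P = -1246*(7 - 3*(-2)) = -1246*(7 - 1*(-6)) = -1246*(7 + 6) = -1246*13 = -16198)
(-29298 - 33189)/(1/(-2923 + P) + 13935) = (-29298 - 33189)/(1/(-2923 - 16198) + 13935) = -62487/(1/(-19121) + 13935) = -62487/(-1/19121 + 13935) = -62487/266451134/19121 = -62487*19121/266451134 = -1194813927/266451134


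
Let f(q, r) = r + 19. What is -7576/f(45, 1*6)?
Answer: -7576/25 ≈ -303.04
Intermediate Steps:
f(q, r) = 19 + r
-7576/f(45, 1*6) = -7576/(19 + 1*6) = -7576/(19 + 6) = -7576/25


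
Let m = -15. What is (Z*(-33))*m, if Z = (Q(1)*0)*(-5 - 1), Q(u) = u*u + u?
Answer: 0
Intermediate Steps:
Q(u) = u + u² (Q(u) = u² + u = u + u²)
Z = 0 (Z = ((1*(1 + 1))*0)*(-5 - 1) = ((1*2)*0)*(-6) = (2*0)*(-6) = 0*(-6) = 0)
(Z*(-33))*m = (0*(-33))*(-15) = 0*(-15) = 0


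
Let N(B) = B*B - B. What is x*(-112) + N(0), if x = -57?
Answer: 6384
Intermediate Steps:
N(B) = B² - B
x*(-112) + N(0) = -57*(-112) + 0*(-1 + 0) = 6384 + 0*(-1) = 6384 + 0 = 6384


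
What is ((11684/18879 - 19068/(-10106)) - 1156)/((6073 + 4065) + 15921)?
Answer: -3549621514/80190761343 ≈ -0.044265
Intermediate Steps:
((11684/18879 - 19068/(-10106)) - 1156)/((6073 + 4065) + 15921) = ((11684*(1/18879) - 19068*(-1/10106)) - 1156)/(10138 + 15921) = ((11684/18879 + 9534/5053) - 1156)/26059 = (7710698/3077277 - 1156)*(1/26059) = -3549621514/3077277*1/26059 = -3549621514/80190761343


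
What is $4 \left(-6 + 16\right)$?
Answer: $40$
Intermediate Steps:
$4 \left(-6 + 16\right) = 4 \cdot 10 = 40$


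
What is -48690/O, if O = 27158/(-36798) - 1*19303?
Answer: 447923655/177584738 ≈ 2.5223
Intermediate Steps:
O = -355169476/18399 (O = 27158*(-1/36798) - 19303 = -13579/18399 - 19303 = -355169476/18399 ≈ -19304.)
-48690/O = -48690/(-355169476/18399) = -48690*(-18399/355169476) = 447923655/177584738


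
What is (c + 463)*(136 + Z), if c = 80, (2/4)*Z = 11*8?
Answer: 169416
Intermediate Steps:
Z = 176 (Z = 2*(11*8) = 2*88 = 176)
(c + 463)*(136 + Z) = (80 + 463)*(136 + 176) = 543*312 = 169416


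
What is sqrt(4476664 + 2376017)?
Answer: 9*sqrt(84601) ≈ 2617.8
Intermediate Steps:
sqrt(4476664 + 2376017) = sqrt(6852681) = 9*sqrt(84601)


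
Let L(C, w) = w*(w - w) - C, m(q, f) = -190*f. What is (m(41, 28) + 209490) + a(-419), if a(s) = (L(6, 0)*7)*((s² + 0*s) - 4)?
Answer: -7169224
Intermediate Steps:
L(C, w) = -C (L(C, w) = w*0 - C = 0 - C = -C)
a(s) = 168 - 42*s² (a(s) = (-1*6*7)*((s² + 0*s) - 4) = (-6*7)*((s² + 0) - 4) = -42*(s² - 4) = -42*(-4 + s²) = 168 - 42*s²)
(m(41, 28) + 209490) + a(-419) = (-190*28 + 209490) + (168 - 42*(-419)²) = (-5320 + 209490) + (168 - 42*175561) = 204170 + (168 - 7373562) = 204170 - 7373394 = -7169224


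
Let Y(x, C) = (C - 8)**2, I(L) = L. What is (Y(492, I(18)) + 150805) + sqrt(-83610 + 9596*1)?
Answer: 150905 + I*sqrt(74014) ≈ 1.5091e+5 + 272.06*I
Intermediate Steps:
Y(x, C) = (-8 + C)**2
(Y(492, I(18)) + 150805) + sqrt(-83610 + 9596*1) = ((-8 + 18)**2 + 150805) + sqrt(-83610 + 9596*1) = (10**2 + 150805) + sqrt(-83610 + 9596) = (100 + 150805) + sqrt(-74014) = 150905 + I*sqrt(74014)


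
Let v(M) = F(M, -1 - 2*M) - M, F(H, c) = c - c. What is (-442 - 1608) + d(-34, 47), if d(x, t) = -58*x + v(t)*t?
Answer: -2287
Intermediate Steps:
F(H, c) = 0
v(M) = -M (v(M) = 0 - M = -M)
d(x, t) = -t² - 58*x (d(x, t) = -58*x + (-t)*t = -58*x - t² = -t² - 58*x)
(-442 - 1608) + d(-34, 47) = (-442 - 1608) + (-1*47² - 58*(-34)) = -2050 + (-1*2209 + 1972) = -2050 + (-2209 + 1972) = -2050 - 237 = -2287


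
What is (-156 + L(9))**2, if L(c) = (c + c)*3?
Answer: 10404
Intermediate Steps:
L(c) = 6*c (L(c) = (2*c)*3 = 6*c)
(-156 + L(9))**2 = (-156 + 6*9)**2 = (-156 + 54)**2 = (-102)**2 = 10404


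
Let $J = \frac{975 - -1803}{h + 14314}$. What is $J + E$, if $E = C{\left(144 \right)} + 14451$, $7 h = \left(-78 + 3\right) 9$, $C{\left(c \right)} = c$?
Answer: $\frac{1452557631}{99523} \approx 14595.0$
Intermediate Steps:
$h = - \frac{675}{7}$ ($h = \frac{\left(-78 + 3\right) 9}{7} = \frac{\left(-75\right) 9}{7} = \frac{1}{7} \left(-675\right) = - \frac{675}{7} \approx -96.429$)
$J = \frac{19446}{99523}$ ($J = \frac{975 - -1803}{- \frac{675}{7} + 14314} = \frac{975 + \left(-67 + 1870\right)}{\frac{99523}{7}} = \left(975 + 1803\right) \frac{7}{99523} = 2778 \cdot \frac{7}{99523} = \frac{19446}{99523} \approx 0.19539$)
$E = 14595$ ($E = 144 + 14451 = 14595$)
$J + E = \frac{19446}{99523} + 14595 = \frac{1452557631}{99523}$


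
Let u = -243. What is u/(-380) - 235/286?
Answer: -9901/54340 ≈ -0.18220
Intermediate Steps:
u/(-380) - 235/286 = -243/(-380) - 235/286 = -243*(-1/380) - 235*1/286 = 243/380 - 235/286 = -9901/54340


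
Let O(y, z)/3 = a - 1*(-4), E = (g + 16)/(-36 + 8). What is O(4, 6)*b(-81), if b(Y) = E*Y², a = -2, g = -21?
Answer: 98415/14 ≈ 7029.6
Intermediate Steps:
E = 5/28 (E = (-21 + 16)/(-36 + 8) = -5/(-28) = -5*(-1/28) = 5/28 ≈ 0.17857)
O(y, z) = 6 (O(y, z) = 3*(-2 - 1*(-4)) = 3*(-2 + 4) = 3*2 = 6)
b(Y) = 5*Y²/28
O(4, 6)*b(-81) = 6*((5/28)*(-81)²) = 6*((5/28)*6561) = 6*(32805/28) = 98415/14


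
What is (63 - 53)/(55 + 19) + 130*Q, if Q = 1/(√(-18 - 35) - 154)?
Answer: -621895/879453 - 130*I*√53/23769 ≈ -0.70714 - 0.039817*I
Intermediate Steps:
Q = 1/(-154 + I*√53) (Q = 1/(√(-53) - 154) = 1/(I*√53 - 154) = 1/(-154 + I*√53) ≈ -0.006479 - 0.00030629*I)
(63 - 53)/(55 + 19) + 130*Q = (63 - 53)/(55 + 19) + 130*(-154/23769 - I*√53/23769) = 10/74 + (-20020/23769 - 130*I*√53/23769) = 10*(1/74) + (-20020/23769 - 130*I*√53/23769) = 5/37 + (-20020/23769 - 130*I*√53/23769) = -621895/879453 - 130*I*√53/23769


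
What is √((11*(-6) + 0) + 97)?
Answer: √31 ≈ 5.5678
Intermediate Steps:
√((11*(-6) + 0) + 97) = √((-66 + 0) + 97) = √(-66 + 97) = √31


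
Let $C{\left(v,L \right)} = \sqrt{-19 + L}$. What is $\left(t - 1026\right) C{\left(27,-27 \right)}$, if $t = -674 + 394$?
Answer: $- 1306 i \sqrt{46} \approx - 8857.7 i$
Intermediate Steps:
$t = -280$
$\left(t - 1026\right) C{\left(27,-27 \right)} = \left(-280 - 1026\right) \sqrt{-19 - 27} = - 1306 \sqrt{-46} = - 1306 i \sqrt{46}$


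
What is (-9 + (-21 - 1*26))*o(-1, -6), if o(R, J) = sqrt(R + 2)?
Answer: -56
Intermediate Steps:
o(R, J) = sqrt(2 + R)
(-9 + (-21 - 1*26))*o(-1, -6) = (-9 + (-21 - 1*26))*sqrt(2 - 1) = (-9 + (-21 - 26))*sqrt(1) = (-9 - 47)*1 = -56*1 = -56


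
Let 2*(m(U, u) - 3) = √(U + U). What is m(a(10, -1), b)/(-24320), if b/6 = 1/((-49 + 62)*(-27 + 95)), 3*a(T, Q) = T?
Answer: -3/24320 - √15/72960 ≈ -0.00017644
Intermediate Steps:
a(T, Q) = T/3
b = 3/442 (b = 6/(((-49 + 62)*(-27 + 95))) = 6/((13*68)) = 6/884 = 6*(1/884) = 3/442 ≈ 0.0067873)
m(U, u) = 3 + √2*√U/2 (m(U, u) = 3 + √(U + U)/2 = 3 + √(2*U)/2 = 3 + (√2*√U)/2 = 3 + √2*√U/2)
m(a(10, -1), b)/(-24320) = (3 + √2*√((⅓)*10)/2)/(-24320) = (3 + √2*√(10/3)/2)*(-1/24320) = (3 + √2*(√30/3)/2)*(-1/24320) = (3 + √15/3)*(-1/24320) = -3/24320 - √15/72960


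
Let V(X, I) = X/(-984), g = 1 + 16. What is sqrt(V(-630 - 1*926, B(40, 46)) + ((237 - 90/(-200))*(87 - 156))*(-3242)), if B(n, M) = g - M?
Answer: 2*sqrt(5022553000290)/615 ≈ 7288.1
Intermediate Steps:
g = 17
B(n, M) = 17 - M
V(X, I) = -X/984 (V(X, I) = X*(-1/984) = -X/984)
sqrt(V(-630 - 1*926, B(40, 46)) + ((237 - 90/(-200))*(87 - 156))*(-3242)) = sqrt(-(-630 - 1*926)/984 + ((237 - 90/(-200))*(87 - 156))*(-3242)) = sqrt(-(-630 - 926)/984 + ((237 - 90*(-1/200))*(-69))*(-3242)) = sqrt(-1/984*(-1556) + ((237 + 9/20)*(-69))*(-3242)) = sqrt(389/246 + ((4749/20)*(-69))*(-3242)) = sqrt(389/246 - 327681/20*(-3242)) = sqrt(389/246 + 531170901/10) = sqrt(32667011384/615) = 2*sqrt(5022553000290)/615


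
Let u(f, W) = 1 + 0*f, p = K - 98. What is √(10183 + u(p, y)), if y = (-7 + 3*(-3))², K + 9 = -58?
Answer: 2*√2546 ≈ 100.92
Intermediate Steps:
K = -67 (K = -9 - 58 = -67)
y = 256 (y = (-7 - 9)² = (-16)² = 256)
p = -165 (p = -67 - 98 = -165)
u(f, W) = 1 (u(f, W) = 1 + 0 = 1)
√(10183 + u(p, y)) = √(10183 + 1) = √10184 = 2*√2546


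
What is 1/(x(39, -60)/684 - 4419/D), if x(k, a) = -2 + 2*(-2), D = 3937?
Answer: -448818/507703 ≈ -0.88402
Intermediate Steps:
x(k, a) = -6 (x(k, a) = -2 - 4 = -6)
1/(x(39, -60)/684 - 4419/D) = 1/(-6/684 - 4419/3937) = 1/(-6*1/684 - 4419*1/3937) = 1/(-1/114 - 4419/3937) = 1/(-507703/448818) = -448818/507703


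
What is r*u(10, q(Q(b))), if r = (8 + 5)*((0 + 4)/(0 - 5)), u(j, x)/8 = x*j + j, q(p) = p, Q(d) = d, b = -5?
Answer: 3328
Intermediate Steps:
u(j, x) = 8*j + 8*j*x (u(j, x) = 8*(x*j + j) = 8*(j*x + j) = 8*(j + j*x) = 8*j + 8*j*x)
r = -52/5 (r = 13*(4/(-5)) = 13*(4*(-⅕)) = 13*(-⅘) = -52/5 ≈ -10.400)
r*u(10, q(Q(b))) = -416*10*(1 - 5)/5 = -416*10*(-4)/5 = -52/5*(-320) = 3328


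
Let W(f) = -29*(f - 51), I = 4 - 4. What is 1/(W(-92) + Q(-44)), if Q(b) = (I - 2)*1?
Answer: 1/4145 ≈ 0.00024125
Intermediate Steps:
I = 0
W(f) = 1479 - 29*f (W(f) = -29*(-51 + f) = 1479 - 29*f)
Q(b) = -2 (Q(b) = (0 - 2)*1 = -2*1 = -2)
1/(W(-92) + Q(-44)) = 1/((1479 - 29*(-92)) - 2) = 1/((1479 + 2668) - 2) = 1/(4147 - 2) = 1/4145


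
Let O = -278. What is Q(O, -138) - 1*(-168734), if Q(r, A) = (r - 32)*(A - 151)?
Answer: 258324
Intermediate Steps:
Q(r, A) = (-151 + A)*(-32 + r) (Q(r, A) = (-32 + r)*(-151 + A) = (-151 + A)*(-32 + r))
Q(O, -138) - 1*(-168734) = (4832 - 151*(-278) - 32*(-138) - 138*(-278)) - 1*(-168734) = (4832 + 41978 + 4416 + 38364) + 168734 = 89590 + 168734 = 258324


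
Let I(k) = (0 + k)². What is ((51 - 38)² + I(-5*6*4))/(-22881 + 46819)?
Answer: 14569/23938 ≈ 0.60861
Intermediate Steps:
I(k) = k²
((51 - 38)² + I(-5*6*4))/(-22881 + 46819) = ((51 - 38)² + (-5*6*4)²)/(-22881 + 46819) = (13² + (-30*4)²)/23938 = (169 + (-120)²)*(1/23938) = (169 + 14400)*(1/23938) = 14569*(1/23938) = 14569/23938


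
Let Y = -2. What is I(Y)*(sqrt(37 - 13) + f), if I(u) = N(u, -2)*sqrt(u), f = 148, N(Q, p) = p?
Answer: 4*I*sqrt(2)*(-74 - sqrt(6)) ≈ -432.46*I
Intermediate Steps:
I(u) = -2*sqrt(u)
I(Y)*(sqrt(37 - 13) + f) = (-2*I*sqrt(2))*(sqrt(37 - 13) + 148) = (-2*I*sqrt(2))*(sqrt(24) + 148) = (-2*I*sqrt(2))*(2*sqrt(6) + 148) = (-2*I*sqrt(2))*(148 + 2*sqrt(6)) = -2*I*sqrt(2)*(148 + 2*sqrt(6))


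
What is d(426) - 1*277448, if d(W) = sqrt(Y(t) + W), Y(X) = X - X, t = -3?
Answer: -277448 + sqrt(426) ≈ -2.7743e+5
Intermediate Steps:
Y(X) = 0
d(W) = sqrt(W) (d(W) = sqrt(0 + W) = sqrt(W))
d(426) - 1*277448 = sqrt(426) - 1*277448 = sqrt(426) - 277448 = -277448 + sqrt(426)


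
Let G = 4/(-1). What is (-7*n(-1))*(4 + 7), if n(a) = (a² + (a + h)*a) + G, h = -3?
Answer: -77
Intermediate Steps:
G = -4 (G = 4*(-1) = -4)
n(a) = -4 + a² + a*(-3 + a) (n(a) = (a² + (a - 3)*a) - 4 = (a² + (-3 + a)*a) - 4 = (a² + a*(-3 + a)) - 4 = -4 + a² + a*(-3 + a))
(-7*n(-1))*(4 + 7) = (-7*(-4 - 3*(-1) + 2*(-1)²))*(4 + 7) = -7*(-4 + 3 + 2*1)*11 = -7*(-4 + 3 + 2)*11 = -7*1*11 = -7*11 = -77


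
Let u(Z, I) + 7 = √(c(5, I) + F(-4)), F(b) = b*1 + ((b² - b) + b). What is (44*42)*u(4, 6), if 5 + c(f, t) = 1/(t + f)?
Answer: -12936 + 168*√858 ≈ -8015.0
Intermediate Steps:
c(f, t) = -5 + 1/(f + t) (c(f, t) = -5 + 1/(t + f) = -5 + 1/(f + t))
F(b) = b + b²
u(Z, I) = -7 + √(12 + (-24 - 5*I)/(5 + I)) (u(Z, I) = -7 + √((1 - 5*5 - 5*I)/(5 + I) - 4*(1 - 4)) = -7 + √((1 - 25 - 5*I)/(5 + I) - 4*(-3)) = -7 + √((-24 - 5*I)/(5 + I) + 12) = -7 + √(12 + (-24 - 5*I)/(5 + I)))
(44*42)*u(4, 6) = (44*42)*(-7 + √((36 + 7*6)/(5 + 6))) = 1848*(-7 + √((36 + 42)/11)) = 1848*(-7 + √((1/11)*78)) = 1848*(-7 + √(78/11)) = 1848*(-7 + √858/11) = -12936 + 168*√858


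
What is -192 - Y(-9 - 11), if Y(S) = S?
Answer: -172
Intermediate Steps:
-192 - Y(-9 - 11) = -192 - (-9 - 11) = -192 - 1*(-20) = -192 + 20 = -172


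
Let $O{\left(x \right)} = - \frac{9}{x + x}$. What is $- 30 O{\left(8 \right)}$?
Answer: $\frac{135}{8} \approx 16.875$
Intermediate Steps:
$O{\left(x \right)} = - \frac{9}{2 x}$
$- 30 O{\left(8 \right)} = - 30 \left(- \frac{9}{2 \cdot 8}\right) = - 30 \left(\left(- \frac{9}{2}\right) \frac{1}{8}\right) = \left(-30\right) \left(- \frac{9}{16}\right) = \frac{135}{8}$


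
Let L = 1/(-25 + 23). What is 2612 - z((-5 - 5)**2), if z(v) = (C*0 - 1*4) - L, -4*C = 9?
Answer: 5231/2 ≈ 2615.5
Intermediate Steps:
C = -9/4 (C = -1/4*9 = -9/4 ≈ -2.2500)
L = -1/2 (L = 1/(-2) = -1/2 ≈ -0.50000)
z(v) = -7/2 (z(v) = (-9/4*0 - 1*4) - 1*(-1/2) = (0 - 4) + 1/2 = -4 + 1/2 = -7/2)
2612 - z((-5 - 5)**2) = 2612 - 1*(-7/2) = 2612 + 7/2 = 5231/2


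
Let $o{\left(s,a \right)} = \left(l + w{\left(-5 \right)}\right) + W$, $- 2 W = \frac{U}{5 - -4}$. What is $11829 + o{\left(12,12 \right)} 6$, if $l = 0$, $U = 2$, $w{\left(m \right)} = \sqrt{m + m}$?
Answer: $\frac{35485}{3} + 6 i \sqrt{10} \approx 11828.0 + 18.974 i$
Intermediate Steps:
$w{\left(m \right)} = \sqrt{2} \sqrt{m}$ ($w{\left(m \right)} = \sqrt{2 m} = \sqrt{2} \sqrt{m}$)
$W = - \frac{1}{9}$ ($W = - \frac{2 \frac{1}{5 - -4}}{2} = - \frac{2 \frac{1}{5 + 4}}{2} = - \frac{2 \cdot \frac{1}{9}}{2} = \left(- \frac{1}{2}\right) \frac{2}{9} = - \frac{1}{9} \approx -0.11111$)
$o{\left(s,a \right)} = - \frac{1}{9} + i \sqrt{10}$ ($o{\left(s,a \right)} = \left(0 + \sqrt{2} \sqrt{-5}\right) - \frac{1}{9} = \left(0 + \sqrt{2} i \sqrt{5}\right) - \frac{1}{9} = \left(0 + i \sqrt{10}\right) - \frac{1}{9} = i \sqrt{10} - \frac{1}{9} = - \frac{1}{9} + i \sqrt{10}$)
$11829 + o{\left(12,12 \right)} 6 = 11829 + \left(- \frac{1}{9} + i \sqrt{10}\right) 6 = 11829 - \left(\frac{2}{3} - 6 i \sqrt{10}\right) = \frac{35485}{3} + 6 i \sqrt{10}$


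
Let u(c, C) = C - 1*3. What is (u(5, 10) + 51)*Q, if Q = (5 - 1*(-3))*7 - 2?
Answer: 3132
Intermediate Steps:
u(c, C) = -3 + C (u(c, C) = C - 3 = -3 + C)
Q = 54 (Q = (5 + 3)*7 - 2 = 8*7 - 2 = 56 - 2 = 54)
(u(5, 10) + 51)*Q = ((-3 + 10) + 51)*54 = (7 + 51)*54 = 58*54 = 3132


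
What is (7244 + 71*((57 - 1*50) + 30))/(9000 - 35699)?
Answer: -9871/26699 ≈ -0.36971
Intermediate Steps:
(7244 + 71*((57 - 1*50) + 30))/(9000 - 35699) = (7244 + 71*((57 - 50) + 30))/(-26699) = (7244 + 71*(7 + 30))*(-1/26699) = (7244 + 71*37)*(-1/26699) = (7244 + 2627)*(-1/26699) = 9871*(-1/26699) = -9871/26699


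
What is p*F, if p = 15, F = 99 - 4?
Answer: 1425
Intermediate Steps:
F = 95
p*F = 15*95 = 1425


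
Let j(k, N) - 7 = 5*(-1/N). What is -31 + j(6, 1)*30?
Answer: 29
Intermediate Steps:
j(k, N) = 7 - 5/N (j(k, N) = 7 + 5*(-1/N) = 7 - 5/N)
-31 + j(6, 1)*30 = -31 + (7 - 5/1)*30 = -31 + (7 - 5*1)*30 = -31 + (7 - 5)*30 = -31 + 2*30 = -31 + 60 = 29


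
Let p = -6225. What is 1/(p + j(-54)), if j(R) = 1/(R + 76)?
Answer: -22/136949 ≈ -0.00016064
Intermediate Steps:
j(R) = 1/(76 + R)
1/(p + j(-54)) = 1/(-6225 + 1/(76 - 54)) = 1/(-6225 + 1/22) = 1/(-136949/22) = -22/136949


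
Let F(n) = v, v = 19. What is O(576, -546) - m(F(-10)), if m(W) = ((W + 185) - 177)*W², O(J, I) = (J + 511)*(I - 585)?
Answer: -1239144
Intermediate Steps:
F(n) = 19
O(J, I) = (-585 + I)*(511 + J) (O(J, I) = (511 + J)*(-585 + I) = (-585 + I)*(511 + J))
m(W) = W²*(8 + W) (m(W) = ((185 + W) - 177)*W² = (8 + W)*W² = W²*(8 + W))
O(576, -546) - m(F(-10)) = (-298935 - 585*576 + 511*(-546) - 546*576) - 19²*(8 + 19) = (-298935 - 336960 - 279006 - 314496) - 361*27 = -1229397 - 1*9747 = -1229397 - 9747 = -1239144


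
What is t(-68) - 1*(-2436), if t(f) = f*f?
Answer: 7060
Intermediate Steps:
t(f) = f²
t(-68) - 1*(-2436) = (-68)² - 1*(-2436) = 4624 + 2436 = 7060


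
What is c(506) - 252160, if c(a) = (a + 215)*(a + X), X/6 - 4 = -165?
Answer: -583820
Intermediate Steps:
X = -966 (X = 24 + 6*(-165) = 24 - 990 = -966)
c(a) = (-966 + a)*(215 + a) (c(a) = (a + 215)*(a - 966) = (215 + a)*(-966 + a) = (-966 + a)*(215 + a))
c(506) - 252160 = (-207690 + 506² - 751*506) - 252160 = (-207690 + 256036 - 380006) - 252160 = -331660 - 252160 = -583820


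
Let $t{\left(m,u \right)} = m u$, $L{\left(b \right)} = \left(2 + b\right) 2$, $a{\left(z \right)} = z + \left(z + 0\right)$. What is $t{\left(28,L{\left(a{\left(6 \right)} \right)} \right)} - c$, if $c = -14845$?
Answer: $15629$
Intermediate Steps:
$a{\left(z \right)} = 2 z$ ($a{\left(z \right)} = z + z = 2 z$)
$L{\left(b \right)} = 4 + 2 b$
$t{\left(28,L{\left(a{\left(6 \right)} \right)} \right)} - c = 28 \left(4 + 2 \cdot 2 \cdot 6\right) - -14845 = 28 \left(4 + 2 \cdot 12\right) + 14845 = 28 \left(4 + 24\right) + 14845 = 28 \cdot 28 + 14845 = 784 + 14845 = 15629$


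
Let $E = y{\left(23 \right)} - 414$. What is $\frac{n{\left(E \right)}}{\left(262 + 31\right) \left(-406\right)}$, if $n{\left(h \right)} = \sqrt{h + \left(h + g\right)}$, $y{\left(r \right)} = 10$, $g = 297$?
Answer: $- \frac{i \sqrt{511}}{118958} \approx - 0.00019003 i$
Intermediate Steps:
$E = -404$ ($E = 10 - 414 = -404$)
$n{\left(h \right)} = \sqrt{297 + 2 h}$ ($n{\left(h \right)} = \sqrt{h + \left(h + 297\right)} = \sqrt{h + \left(297 + h\right)} = \sqrt{297 + 2 h}$)
$\frac{n{\left(E \right)}}{\left(262 + 31\right) \left(-406\right)} = \frac{\sqrt{297 + 2 \left(-404\right)}}{\left(262 + 31\right) \left(-406\right)} = \frac{\sqrt{297 - 808}}{293 \left(-406\right)} = \frac{\sqrt{-511}}{-118958} = i \sqrt{511} \left(- \frac{1}{118958}\right) = - \frac{i \sqrt{511}}{118958}$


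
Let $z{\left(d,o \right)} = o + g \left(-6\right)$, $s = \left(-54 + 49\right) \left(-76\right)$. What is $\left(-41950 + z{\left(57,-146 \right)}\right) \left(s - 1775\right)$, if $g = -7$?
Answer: $58665330$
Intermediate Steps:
$s = 380$ ($s = \left(-5\right) \left(-76\right) = 380$)
$z{\left(d,o \right)} = 42 + o$ ($z{\left(d,o \right)} = o - -42 = o + 42 = 42 + o$)
$\left(-41950 + z{\left(57,-146 \right)}\right) \left(s - 1775\right) = \left(-41950 + \left(42 - 146\right)\right) \left(380 - 1775\right) = \left(-41950 - 104\right) \left(-1395\right) = \left(-42054\right) \left(-1395\right) = 58665330$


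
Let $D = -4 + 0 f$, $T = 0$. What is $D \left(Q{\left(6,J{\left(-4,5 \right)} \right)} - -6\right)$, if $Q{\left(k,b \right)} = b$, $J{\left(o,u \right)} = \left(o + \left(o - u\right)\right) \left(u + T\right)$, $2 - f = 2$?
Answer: $236$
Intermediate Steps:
$f = 0$ ($f = 2 - 2 = 0$)
$J{\left(o,u \right)} = u \left(- u + 2 o\right)$ ($J{\left(o,u \right)} = \left(o + \left(o - u\right)\right) \left(u + 0\right) = \left(- u + 2 o\right) u = u \left(- u + 2 o\right)$)
$D = -4$ ($D = -4 + 0 \cdot 0 = -4 + 0 = -4$)
$D \left(Q{\left(6,J{\left(-4,5 \right)} \right)} - -6\right) = - 4 \left(5 \left(\left(-1\right) 5 + 2 \left(-4\right)\right) - -6\right) = - 4 \left(5 \left(-5 - 8\right) + 6\right) = - 4 \left(5 \left(-13\right) + 6\right) = - 4 \left(-65 + 6\right) = \left(-4\right) \left(-59\right) = 236$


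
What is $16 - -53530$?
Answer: $53546$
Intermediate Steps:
$16 - -53530 = 16 + 53530 = 53546$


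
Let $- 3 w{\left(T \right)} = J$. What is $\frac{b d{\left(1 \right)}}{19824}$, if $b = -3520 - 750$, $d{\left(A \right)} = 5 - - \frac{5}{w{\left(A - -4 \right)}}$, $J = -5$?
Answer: $- \frac{305}{177} \approx -1.7232$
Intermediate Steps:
$w{\left(T \right)} = \frac{5}{3}$ ($w{\left(T \right)} = \left(- \frac{1}{3}\right) \left(-5\right) = \frac{5}{3}$)
$d{\left(A \right)} = 8$ ($d{\left(A \right)} = 5 - - \frac{5}{\frac{5}{3}} = 5 - \left(-5\right) \frac{3}{5} = 5 - -3 = 5 + 3 = 8$)
$b = -4270$
$\frac{b d{\left(1 \right)}}{19824} = \frac{\left(-4270\right) 8}{19824} = \left(-34160\right) \frac{1}{19824} = - \frac{305}{177}$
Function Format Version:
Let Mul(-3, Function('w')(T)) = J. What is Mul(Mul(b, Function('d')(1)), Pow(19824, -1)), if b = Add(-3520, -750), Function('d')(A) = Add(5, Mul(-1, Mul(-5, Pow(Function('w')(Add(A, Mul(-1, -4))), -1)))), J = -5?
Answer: Rational(-305, 177) ≈ -1.7232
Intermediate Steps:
Function('w')(T) = Rational(5, 3) (Function('w')(T) = Mul(Rational(-1, 3), -5) = Rational(5, 3))
Function('d')(A) = 8 (Function('d')(A) = Add(5, Mul(-1, Mul(-5, Pow(Rational(5, 3), -1)))) = Add(5, Mul(-1, Mul(-5, Rational(3, 5)))) = Add(5, Mul(-1, -3)) = Add(5, 3) = 8)
b = -4270
Mul(Mul(b, Function('d')(1)), Pow(19824, -1)) = Mul(Mul(-4270, 8), Pow(19824, -1)) = Mul(-34160, Rational(1, 19824)) = Rational(-305, 177)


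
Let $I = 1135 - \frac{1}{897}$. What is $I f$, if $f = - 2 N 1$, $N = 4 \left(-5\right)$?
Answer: $\frac{40723760}{897} \approx 45400.0$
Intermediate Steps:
$N = -20$
$I = \frac{1018094}{897}$ ($I = 1135 - \frac{1}{897} = \frac{1018094}{897} \approx 1135.0$)
$f = 40$ ($f = \left(-2\right) \left(-20\right) 1 = 40 \cdot 1 = 40$)
$I f = \frac{1018094}{897} \cdot 40 = \frac{40723760}{897}$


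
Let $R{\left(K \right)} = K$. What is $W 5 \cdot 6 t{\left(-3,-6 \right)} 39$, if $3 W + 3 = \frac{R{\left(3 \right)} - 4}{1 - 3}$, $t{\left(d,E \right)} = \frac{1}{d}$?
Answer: $325$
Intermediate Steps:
$W = - \frac{5}{6}$ ($W = -1 + \frac{\left(3 - 4\right) \frac{1}{1 - 3}}{3} = -1 + \frac{\left(-1\right) \frac{1}{-2}}{3} = -1 + \frac{\left(-1\right) \left(- \frac{1}{2}\right)}{3} = -1 + \frac{1}{3} \cdot \frac{1}{2} = -1 + \frac{1}{6} = - \frac{5}{6} \approx -0.83333$)
$W 5 \cdot 6 t{\left(-3,-6 \right)} 39 = \frac{\left(- \frac{5}{6}\right) 5 \cdot 6}{-3} \cdot 39 = \left(- \frac{25}{6}\right) 6 \left(- \frac{1}{3}\right) 39 = \left(-25\right) \left(- \frac{1}{3}\right) 39 = \frac{25}{3} \cdot 39 = 325$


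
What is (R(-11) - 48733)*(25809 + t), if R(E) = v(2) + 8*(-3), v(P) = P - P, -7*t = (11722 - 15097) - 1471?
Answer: -9044862313/7 ≈ -1.2921e+9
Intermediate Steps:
t = 4846/7 (t = -((11722 - 15097) - 1471)/7 = -(-3375 - 1471)/7 = -⅐*(-4846) = 4846/7 ≈ 692.29)
v(P) = 0
R(E) = -24 (R(E) = 0 + 8*(-3) = 0 - 24 = -24)
(R(-11) - 48733)*(25809 + t) = (-24 - 48733)*(25809 + 4846/7) = -48757*185509/7 = -9044862313/7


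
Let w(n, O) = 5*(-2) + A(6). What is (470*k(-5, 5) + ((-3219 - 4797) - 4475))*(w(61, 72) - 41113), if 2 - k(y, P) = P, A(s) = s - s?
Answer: 571650823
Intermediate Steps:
A(s) = 0
w(n, O) = -10 (w(n, O) = 5*(-2) + 0 = -10 + 0 = -10)
k(y, P) = 2 - P
(470*k(-5, 5) + ((-3219 - 4797) - 4475))*(w(61, 72) - 41113) = (470*(2 - 1*5) + ((-3219 - 4797) - 4475))*(-10 - 41113) = (470*(2 - 5) + (-8016 - 4475))*(-41123) = (470*(-3) - 12491)*(-41123) = (-1410 - 12491)*(-41123) = -13901*(-41123) = 571650823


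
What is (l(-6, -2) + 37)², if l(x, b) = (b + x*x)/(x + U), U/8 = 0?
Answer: 8836/9 ≈ 981.78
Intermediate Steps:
U = 0 (U = 8*0 = 0)
l(x, b) = (b + x²)/x (l(x, b) = (b + x*x)/(x + 0) = (b + x²)/x)
(l(-6, -2) + 37)² = ((-6 - 2/(-6)) + 37)² = ((-6 - 2*(-⅙)) + 37)² = ((-6 + ⅓) + 37)² = (-17/3 + 37)² = (94/3)² = 8836/9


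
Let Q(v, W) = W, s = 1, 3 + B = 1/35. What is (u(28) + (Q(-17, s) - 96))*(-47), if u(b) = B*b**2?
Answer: 569781/5 ≈ 1.1396e+5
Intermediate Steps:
B = -104/35 (B = -3 + 1/35 = -104/35 ≈ -2.9714)
u(b) = -104*b**2/35
(u(28) + (Q(-17, s) - 96))*(-47) = (-104/35*28**2 + (1 - 96))*(-47) = (-104/35*784 - 95)*(-47) = (-11648/5 - 95)*(-47) = -12123/5*(-47) = 569781/5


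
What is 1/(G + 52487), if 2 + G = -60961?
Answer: -1/8476 ≈ -0.00011798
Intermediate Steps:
G = -60963 (G = -2 - 60961 = -60963)
1/(G + 52487) = 1/(-60963 + 52487) = 1/(-8476) = -1/8476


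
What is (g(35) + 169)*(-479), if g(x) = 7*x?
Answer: -198306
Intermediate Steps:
(g(35) + 169)*(-479) = (7*35 + 169)*(-479) = (245 + 169)*(-479) = 414*(-479) = -198306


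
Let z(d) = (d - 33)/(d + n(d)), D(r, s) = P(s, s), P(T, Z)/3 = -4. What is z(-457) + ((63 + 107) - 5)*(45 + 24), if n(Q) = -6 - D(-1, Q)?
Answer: 5135125/451 ≈ 11386.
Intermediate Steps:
P(T, Z) = -12 (P(T, Z) = 3*(-4) = -12)
D(r, s) = -12
n(Q) = 6 (n(Q) = -6 - 1*(-12) = -6 + 12 = 6)
z(d) = (-33 + d)/(6 + d) (z(d) = (d - 33)/(d + 6) = (-33 + d)/(6 + d))
z(-457) + ((63 + 107) - 5)*(45 + 24) = (-33 - 457)/(6 - 457) + ((63 + 107) - 5)*(45 + 24) = -490/(-451) + (170 - 5)*69 = -1/451*(-490) + 165*69 = 490/451 + 11385 = 5135125/451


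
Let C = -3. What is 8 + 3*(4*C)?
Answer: -28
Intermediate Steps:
8 + 3*(4*C) = 8 + 3*(4*(-3)) = 8 + 3*(-12) = 8 - 36 = -28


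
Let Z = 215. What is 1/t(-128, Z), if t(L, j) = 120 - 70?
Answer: 1/50 ≈ 0.020000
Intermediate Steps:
t(L, j) = 50
1/t(-128, Z) = 1/50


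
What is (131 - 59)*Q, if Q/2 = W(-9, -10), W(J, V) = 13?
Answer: 1872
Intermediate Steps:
Q = 26 (Q = 2*13 = 26)
(131 - 59)*Q = (131 - 59)*26 = 72*26 = 1872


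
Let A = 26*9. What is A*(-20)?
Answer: -4680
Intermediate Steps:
A = 234
A*(-20) = 234*(-20) = -4680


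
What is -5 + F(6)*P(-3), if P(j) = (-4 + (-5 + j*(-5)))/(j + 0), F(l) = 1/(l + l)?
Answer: -31/6 ≈ -5.1667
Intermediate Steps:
F(l) = 1/(2*l)
P(j) = (-9 - 5*j)/j (P(j) = (-4 + (-5 - 5*j))/j = (-9 - 5*j)/j)
-5 + F(6)*P(-3) = -5 + ((½)/6)*(-5 - 9/(-3)) = -5 + ((½)*(⅙))*(-5 - 9*(-⅓)) = -5 + (-5 + 3)/12 = -5 + (1/12)*(-2) = -5 - ⅙ = -31/6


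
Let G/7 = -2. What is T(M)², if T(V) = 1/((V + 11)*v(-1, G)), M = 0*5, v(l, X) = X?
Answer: 1/23716 ≈ 4.2166e-5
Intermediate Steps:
G = -14 (G = 7*(-2) = -14)
M = 0
T(V) = -1/(14*(11 + V)) (T(V) = 1/((V + 11)*(-14)) = -1/14/(11 + V) = -1/(14*(11 + V)))
T(M)² = (-1/(154 + 14*0))² = (-1/(154 + 0))² = (-1/154)² = 1/23716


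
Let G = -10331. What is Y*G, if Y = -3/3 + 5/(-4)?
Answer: 92979/4 ≈ 23245.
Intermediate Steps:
Y = -9/4 (Y = -3*⅓ + 5*(-¼) = -1 - 5/4 = -9/4 ≈ -2.2500)
Y*G = -9/4*(-10331) = 92979/4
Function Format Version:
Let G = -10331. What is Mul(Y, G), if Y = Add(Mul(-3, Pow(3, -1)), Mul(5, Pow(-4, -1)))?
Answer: Rational(92979, 4) ≈ 23245.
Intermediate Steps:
Y = Rational(-9, 4) (Y = Add(Mul(-3, Rational(1, 3)), Mul(5, Rational(-1, 4))) = Add(-1, Rational(-5, 4)) = Rational(-9, 4) ≈ -2.2500)
Mul(Y, G) = Mul(Rational(-9, 4), -10331) = Rational(92979, 4)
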